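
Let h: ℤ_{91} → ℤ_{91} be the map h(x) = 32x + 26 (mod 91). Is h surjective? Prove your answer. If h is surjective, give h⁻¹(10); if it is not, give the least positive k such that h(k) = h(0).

Recall: h is surjective if every y in the codomain equals h(x) for some x in the domain.
Since gcd(32, 91) = 1, 32 is invertible modulo 91. Euclid's algorithm: 91 = 2·32 + 27, 32 = 1·27 + 5, 27 = 5·5 + 2, 5 = 2·2 + 1; back-substituting gives 1 = 37·32 − 13·91, so 32⁻¹ ≡ 37 (mod 91).
For any y ∈ ℤ_{91}, x = 37(y − 26) mod 91 satisfies h(x) = 32·37(y − 26) + 26 ≡ y (since 32·37 ≡ 1 mod 91). So every y has a preimage.
Therefore h is surjective.
Since h is surjective, we find h⁻¹(10): we need 32x ≡ 10 − 26 ≡ 75 (mod 91). Using 32⁻¹ = 37: x ≡ 37·75 = 2775 = 30·91 + 45, so x = 45.
Check: h(45) = 32·45 + 26 = 1466 = 16·91 + 10 ≡ 10 (mod 91).

45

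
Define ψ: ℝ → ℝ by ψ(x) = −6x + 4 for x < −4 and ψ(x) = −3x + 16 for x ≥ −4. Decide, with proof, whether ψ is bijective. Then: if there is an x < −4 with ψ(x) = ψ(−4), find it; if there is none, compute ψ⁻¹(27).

-11/3

Both pieces are strictly decreasing (slopes −6 and −3), so each is injective on its own interval.
The left piece maps (−∞, −4) onto (28, ∞); the right piece maps [−4, ∞) onto (−∞, 28].
Since 28 = 28, the images partition ℝ: ψ is injective and surjective, hence bijective.
Because the two images are disjoint, no x < −4 has ψ(x) = ψ(−4), so we compute ψ⁻¹(27): 27 lies in (−∞, 28], so solve −3x + 16 = 27: x = (27 − 16)/(−3) = −11/3.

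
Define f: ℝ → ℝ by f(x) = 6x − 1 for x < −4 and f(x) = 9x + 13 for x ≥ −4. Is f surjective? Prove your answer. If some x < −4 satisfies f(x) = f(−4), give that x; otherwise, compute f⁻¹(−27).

Both pieces are strictly increasing (slopes 6 and 9), so each is injective on its own interval.
The left piece maps (−∞, −4) onto (−∞, −25); the right piece maps [−4, ∞) onto [−23, ∞).
The union (−∞, −25) ∪ [−23, ∞) omits the interval between −25 and −23; in particular −25 has no preimage. So f is not surjective.
Because the two images are disjoint, no x < −4 has f(x) = f(−4), so we compute f⁻¹(−27): −27 lies in (−∞, −25), so solve 6x − 1 = −27: x = (−27 + 1)/6 = −13/3.

-13/3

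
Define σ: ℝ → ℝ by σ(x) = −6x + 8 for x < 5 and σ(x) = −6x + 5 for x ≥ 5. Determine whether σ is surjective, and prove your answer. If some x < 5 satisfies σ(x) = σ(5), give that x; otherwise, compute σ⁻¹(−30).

35/6

Both pieces are strictly decreasing (slopes −6 and −6), so each is injective on its own interval.
The left piece maps (−∞, 5) onto (−22, ∞); the right piece maps [5, ∞) onto (−∞, −25].
The union (−22, ∞) ∪ (−∞, −25] omits the interval between −22 and −25; in particular −22 has no preimage. So σ is not surjective.
Because the two images are disjoint, no x < 5 has σ(x) = σ(5), so we compute σ⁻¹(−30): −30 lies in (−∞, −25], so solve −6x + 5 = −30: x = (−30 − 5)/(−6) = 35/6.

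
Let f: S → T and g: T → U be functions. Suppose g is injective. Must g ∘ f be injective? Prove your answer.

not injective

No. Take S = {0, 1}, T = U = {0, 1, 2, 3}, f(0) = f(1) = 0, and g = identity (injective).
Then (g ∘ f)(0) = (g ∘ f)(1) = 0 with 0 ≠ 1, so g ∘ f is not injective.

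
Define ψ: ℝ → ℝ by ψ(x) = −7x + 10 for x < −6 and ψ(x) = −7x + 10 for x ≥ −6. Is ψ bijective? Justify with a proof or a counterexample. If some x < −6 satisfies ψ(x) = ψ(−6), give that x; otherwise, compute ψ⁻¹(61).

-51/7

Both pieces are strictly decreasing (slopes −7 and −7), so each is injective on its own interval.
The left piece maps (−∞, −6) onto (52, ∞); the right piece maps [−6, ∞) onto (−∞, 52].
Since 52 = 52, the images partition ℝ: ψ is injective and surjective, hence bijective.
Because the two images are disjoint, no x < −6 has ψ(x) = ψ(−6), so we compute ψ⁻¹(61): 61 lies in (52, ∞), so solve −7x + 10 = 61: x = (61 − 10)/(−7) = −51/7.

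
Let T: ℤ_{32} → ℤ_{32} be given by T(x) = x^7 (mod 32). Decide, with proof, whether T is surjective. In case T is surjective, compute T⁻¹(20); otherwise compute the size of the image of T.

17

T(0) = 0^7 = 0.
T(2): Repeated squaring mod 32: 2^1 ≡ 2, 2^2 ≡ 2² = 4, 2^4 ≡ 4² = 16. Since 7 = 4 + 2 + 1, 2^7 ≡ 16·4·2: 16·4 = 64 ≡ 0, then 0·2 = 0. So 2^7 ≡ 0 (mod 32).
So T(0) = T(2) = 0 while 0 ≠ 2, therefore T is not injective.
A non-injective map from the 32-element set ℤ_{32} to itself takes at most 31 distinct values, so it cannot be surjective. Hence T is not surjective.
Since T is not surjective, we determine |image(T)|. Computing x^7 mod 32 for each x (by repeated squaring, reducing mod 32 at every step), the values T(0), T(1), …, T(31) are: 0, 1, 0, 11, 0, 13, 0, 23, 0, 25, 0, 3, 0, 5, 0, 15, 0, 17, 0, 27, 0, 29, 0, 7, 0, 9, 0, 19, 0, 21, 0, 31.
The distinct values are {0, 1, 3, 5, 7, 9, 11, 13, 15, 17, 19, 21, 23, 25, 27, 29, 31}; there are 17 of them.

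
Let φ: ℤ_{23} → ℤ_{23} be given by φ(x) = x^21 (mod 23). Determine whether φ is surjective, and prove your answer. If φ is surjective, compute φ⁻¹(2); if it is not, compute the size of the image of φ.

Since 23 is prime, the nonzero elements of ℤ_{23} form a cyclic group of order 22.
As gcd(21, 22) = 1, raising to the 21st power is a bijection on this group: if s^21 ≡ t^21 then (st^{−1})^21 = 1, and the only element of order dividing gcd(21, 22) = 1 is 1, so s = t.
With φ(0) = 0 this makes φ injective on all of ℤ_{23}, hence bijective (finite equal-size domain and codomain). In particular φ is surjective.
Since φ is surjective, we find the preimage of 2. The inverse of x ↦ x^21 on (ℤ_{23})^× is x ↦ x^21, because 21·21 = 441 = 20·22 + 1 ≡ 1 (mod 22) and x^{22} = 1 for x ≠ 0 (Fermat). So φ⁻¹(2) = 2^21 mod 23.
Repeated squaring mod 23: 2^1 ≡ 2, 2^2 ≡ 2² = 4, 2^4 ≡ 4² = 16, 2^8 ≡ 16² = 256 ≡ 3, 2^16 ≡ 3² = 9. Since 21 = 16 + 4 + 1, 2^21 ≡ 9·16·2: 9·16 = 144 ≡ 6, then 6·2 = 12. So 2^21 ≡ 12 (mod 23).
Hence φ⁻¹(2) = 12.

12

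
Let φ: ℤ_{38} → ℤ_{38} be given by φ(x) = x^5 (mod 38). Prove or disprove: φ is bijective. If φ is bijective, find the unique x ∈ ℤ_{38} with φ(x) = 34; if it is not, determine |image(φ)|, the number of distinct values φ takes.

22

Computing x^5 mod 38 for each x (by repeated squaring, reducing mod 38 at every step), the values φ(0), φ(1), …, φ(37) are: 0, 1, 32, 15, 36, 9, 24, 11, 12, 35, 22, 7, 8, 33, 10, 21, 4, 25, 18, 19, 20, 13, 34, 17, 28, 5, 30, 31, 16, 3, 26, 27, 14, 29, 2, 23, 6, 37.
Every element of ℤ_{38} appears exactly once in this list, so φ is a bijection, and in particular bijective.
Since φ is bijective, we read off the preimage of 34 from the same table: φ(22) = 34, so φ⁻¹(34) = 22.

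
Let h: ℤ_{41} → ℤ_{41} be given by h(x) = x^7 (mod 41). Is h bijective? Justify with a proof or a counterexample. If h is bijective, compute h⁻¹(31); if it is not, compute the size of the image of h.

Since 41 is prime, the nonzero elements of ℤ_{41} form a cyclic group of order 40.
As gcd(7, 40) = 1, raising to the 7th power is a bijection on this group: if x_1^7 ≡ x_2^7 then (x_1x_2^{−1})^7 = 1, and the only element of order dividing gcd(7, 40) = 1 is 1, so x_1 = x_2.
With h(0) = 0 this makes h injective on all of ℤ_{41}, hence bijective (finite equal-size domain and codomain). In particular h is bijective.
Since h is bijective, we find the preimage of 31. The inverse of x ↦ x^7 on (ℤ_{41})^× is x ↦ x^23, because 7·23 = 161 = 4·40 + 1 ≡ 1 (mod 40) and x^{40} = 1 for x ≠ 0 (Fermat). So h⁻¹(31) = 31^23 mod 41.
Repeated squaring mod 41: 31^1 ≡ 31, 31^2 ≡ 31² = 961 ≡ 18, 31^4 ≡ 18² = 324 ≡ 37, 31^8 ≡ 37² = 1369 ≡ 16, 31^16 ≡ 16² = 256 ≡ 10. Since 23 = 16 + 4 + 2 + 1, 31^23 ≡ 10·37·18·31: 10·37 = 370 ≡ 1, then 1·18 = 18, then 18·31 = 558 ≡ 25. So 31^23 ≡ 25 (mod 41).
Hence h⁻¹(31) = 25.

25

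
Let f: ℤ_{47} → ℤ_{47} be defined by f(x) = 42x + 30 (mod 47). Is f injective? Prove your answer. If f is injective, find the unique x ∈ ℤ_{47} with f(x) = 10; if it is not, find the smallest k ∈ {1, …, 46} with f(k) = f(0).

Recall: injectivity means: for all x_1, x_2 in the domain, f(x_1) = f(x_2) implies x_1 = x_2.
Suppose f(x_1) = f(x_2) in ℤ_{47}. Then 42x_1 + 30 ≡ 42x_2 + 30 (mod 47), so 42(x_1 − x_2) ≡ 0 (mod 47).
Since gcd(42, 47) = 1, 42 is invertible modulo 47, so x_1 − x_2 ≡ 0 (mod 47), i.e. x_1 = x_2.
Hence f is injective.
We now compute 42⁻¹ mod 47 explicitly. Euclid's algorithm: 47 = 1·42 + 5, 42 = 8·5 + 2, 5 = 2·2 + 1; back-substituting gives 1 = 28·42 − 25·47, so 42⁻¹ ≡ 28 (mod 47).
Since f is injective, we compute f⁻¹(10): solve 42x + 30 ≡ 10 (mod 47), i.e. 42x ≡ 27 (mod 47).
Multiplying by 42⁻¹ = 28 gives x ≡ 28·27 = 756 = 16·47 + 4 ≡ 4 (mod 47).
Check: f(4) = 42·4 + 30 = 198 = 4·47 + 10 ≡ 10 (mod 47).

4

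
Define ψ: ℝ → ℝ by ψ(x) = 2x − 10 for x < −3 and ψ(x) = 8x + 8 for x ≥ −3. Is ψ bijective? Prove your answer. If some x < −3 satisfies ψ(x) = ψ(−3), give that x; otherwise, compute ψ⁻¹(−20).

-5

Both pieces are strictly increasing (slopes 2 and 8), so each is injective on its own interval.
The left piece maps (−∞, −3) onto (−∞, −16); the right piece maps [−3, ∞) onto [−16, ∞).
Since −16 = −16, the images partition ℝ: ψ is injective and surjective, hence bijective.
Because the two images are disjoint, no x < −3 has ψ(x) = ψ(−3), so we compute ψ⁻¹(−20): −20 lies in (−∞, −16), so solve 2x − 10 = −20: x = (−20 + 10)/2 = −5.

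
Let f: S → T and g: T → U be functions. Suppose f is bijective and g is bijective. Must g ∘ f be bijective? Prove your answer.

Injectivity: if g(f(u)) = g(f(v)) then f(u) = f(v) (g injective) so u = v (f injective).
Surjectivity: for c ∈ U pick b with g(b) = c, then a with f(a) = b; then (g ∘ f)(a) = c.
Therefore g ∘ f is bijective.

bijective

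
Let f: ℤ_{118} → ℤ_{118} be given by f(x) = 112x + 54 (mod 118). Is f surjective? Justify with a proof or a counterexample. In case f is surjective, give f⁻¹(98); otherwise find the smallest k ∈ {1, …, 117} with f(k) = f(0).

Since gcd(112, 118) = 2, we have 112x ≡ 0 (mod 2) for all x, so f(x) ≡ 0 (mod 2).
But 1 ≢ 0 (mod 2), so 1 ∈ ℤ_{118} has no preimage. Hence f is not surjective.
Since f is not surjective, we find the least positive k with f(k) = f(0): this means 112k ≡ 0 (mod 118), i.e. 118 ∣ 112k. Since gcd(112, 118) = 2, dividing through by 2 this holds exactly when 59 ∣ 56k, and as gcd(56, 59) = 1, exactly when 59 ∣ k.
The smallest positive such k is 59.

59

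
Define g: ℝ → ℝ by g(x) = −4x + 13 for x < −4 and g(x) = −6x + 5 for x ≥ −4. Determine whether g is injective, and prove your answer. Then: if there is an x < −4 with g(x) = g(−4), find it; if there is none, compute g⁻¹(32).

-19/4

Both pieces are strictly decreasing (slopes −4 and −6), so each is injective on its own interval.
The left piece maps (−∞, −4) onto (29, ∞); the right piece maps [−4, ∞) onto (−∞, 29].
These images are disjoint, so no value is attained by both pieces. So g is injective.
Because the two images are disjoint, no x < −4 has g(x) = g(−4), so we compute g⁻¹(32): 32 lies in (29, ∞), so solve −4x + 13 = 32: x = (32 − 13)/(−4) = −19/4.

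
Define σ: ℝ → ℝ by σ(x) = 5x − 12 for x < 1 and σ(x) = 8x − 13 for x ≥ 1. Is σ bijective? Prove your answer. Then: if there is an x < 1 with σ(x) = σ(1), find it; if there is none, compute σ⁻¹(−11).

Both pieces are strictly increasing (slopes 5 and 8), so each is injective on its own interval.
The left piece maps (−∞, 1) onto (−∞, −7); the right piece maps [1, ∞) onto [−5, ∞).
The images leave a gap (−7 has no preimage), so σ is not surjective, hence not bijective.
Because the two images are disjoint, no x < 1 has σ(x) = σ(1), so we compute σ⁻¹(−11): −11 lies in (−∞, −7), so solve 5x − 12 = −11: x = (−11 + 12)/5 = 1/5.

1/5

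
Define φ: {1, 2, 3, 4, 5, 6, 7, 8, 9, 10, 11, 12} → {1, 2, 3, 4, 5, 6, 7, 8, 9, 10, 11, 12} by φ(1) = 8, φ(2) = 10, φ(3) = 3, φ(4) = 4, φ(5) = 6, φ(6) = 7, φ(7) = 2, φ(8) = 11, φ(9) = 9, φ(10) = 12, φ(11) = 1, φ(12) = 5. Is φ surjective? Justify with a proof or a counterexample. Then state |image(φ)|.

12

Every element of the codomain has a preimage: 1 = φ(11), 2 = φ(7), 3 = φ(3), 4 = φ(4), 5 = φ(12), 6 = φ(5), 7 = φ(6), 8 = φ(1), 9 = φ(9), 10 = φ(2), 11 = φ(8), 12 = φ(10).
Hence φ is surjective.
The image of φ is {1, 2, 3, 4, 5, 6, 7, 8, 9, 10, 11, 12}, which has 12 elements.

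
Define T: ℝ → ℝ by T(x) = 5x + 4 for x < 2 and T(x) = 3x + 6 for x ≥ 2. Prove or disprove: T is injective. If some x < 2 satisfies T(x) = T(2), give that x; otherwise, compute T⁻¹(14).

8/5

Both pieces are strictly increasing (slopes 5 and 3), so each is injective on its own interval.
The left piece maps (−∞, 2) onto (−∞, 14); the right piece maps [2, ∞) onto [12, ∞).
These images overlap. In particular T(2) = 12 (right piece), and solving 5x + 4 = 12 on the left piece gives x = 8/5 < 2.
So T(8/5) = T(2) with 8/5 ≠ 2, and T is not injective. This x = 8/5 is the requested value below 2.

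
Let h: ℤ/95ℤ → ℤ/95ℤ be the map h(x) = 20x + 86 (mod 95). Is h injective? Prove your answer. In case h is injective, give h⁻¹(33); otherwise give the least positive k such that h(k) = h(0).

19

Recall that injectivity means: for all u, v in the domain, h(u) = h(v) implies u = v.
We have gcd(20, 95) = 5 > 1. Taking u = 0 and v = 19: h(0) = 86 and h(19) = 20·19 + 86 = 466 ≡ 86 (mod 95).
So h(0) = h(19) while 0 ≠ 19, hence h is not injective.
Since h is not injective, we find the least positive k with h(k) = h(0): this means 20k ≡ 0 (mod 95), i.e. 95 ∣ 20k. Since gcd(20, 95) = 5, dividing through by 5 this holds exactly when 19 ∣ 4k, and as gcd(4, 19) = 1, exactly when 19 ∣ k.
The smallest positive such k is 19.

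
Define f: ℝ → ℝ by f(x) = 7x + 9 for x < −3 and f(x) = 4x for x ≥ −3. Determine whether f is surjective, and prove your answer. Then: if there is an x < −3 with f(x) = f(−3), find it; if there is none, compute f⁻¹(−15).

Both pieces are strictly increasing (slopes 7 and 4), so each is injective on its own interval.
The left piece maps (−∞, −3) onto (−∞, −12); the right piece maps [−3, ∞) onto [−12, ∞).
These images together cover ℝ, so f is surjective.
Because the two images are disjoint, no x < −3 has f(x) = f(−3), so we compute f⁻¹(−15): −15 lies in (−∞, −12), so solve 7x + 9 = −15: x = (−15 − 9)/7 = −24/7.

-24/7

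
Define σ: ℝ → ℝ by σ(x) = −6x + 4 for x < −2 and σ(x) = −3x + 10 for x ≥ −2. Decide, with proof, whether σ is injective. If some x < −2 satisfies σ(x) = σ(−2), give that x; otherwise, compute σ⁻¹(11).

Both pieces are strictly decreasing (slopes −6 and −3), so each is injective on its own interval.
The left piece maps (−∞, −2) onto (16, ∞); the right piece maps [−2, ∞) onto (−∞, 16].
These images are disjoint, so no value is attained by both pieces. Thus σ is injective.
Because the two images are disjoint, no x < −2 has σ(x) = σ(−2), so we compute σ⁻¹(11): 11 lies in (−∞, 16], so solve −3x + 10 = 11: x = (11 − 10)/(−3) = −1/3.

-1/3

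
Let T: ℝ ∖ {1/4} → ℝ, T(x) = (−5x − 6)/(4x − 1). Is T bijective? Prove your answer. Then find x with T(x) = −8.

14/27

If T(x) = −5/4, cross-multiplying gives 4(−5x − 6) = −5(4x − 1), which simplifies to −24 = 5 — false.  So −5/4 has no preimage and T is not surjective.
Therefore T is not bijective.
Solving T(x) = −8: cross-multiplying gives −5x − 6 = −8(4x − 1), which rearranges to 27x = 14, so x = 14/27.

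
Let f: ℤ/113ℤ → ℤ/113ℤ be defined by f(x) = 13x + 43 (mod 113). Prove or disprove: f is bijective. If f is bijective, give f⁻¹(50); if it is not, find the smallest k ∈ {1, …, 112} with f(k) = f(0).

44

Suppose f(s) = f(t) in ℤ/113ℤ. Then 13s + 43 ≡ 13t + 43 (mod 113), thus 13(s − t) ≡ 0 (mod 113).
Since gcd(13, 113) = 1, 13 is invertible modulo 113, thus s − t ≡ 0 (mod 113), i.e. s = t.
We now compute 13⁻¹ mod 113 explicitly. Euclid's algorithm: 113 = 8·13 + 9, 13 = 1·9 + 4, 9 = 2·4 + 1; back-substituting gives 1 = 87·13 − 10·113, so 13⁻¹ ≡ 87 (mod 113).
Then y ↦ 87(y − 43) is a two-sided inverse to f, so every y ∈ ℤ/113ℤ has a preimage.
Therefore f is bijective.
Since f is bijective, we compute f⁻¹(50): solve 13x + 43 ≡ 50 (mod 113), i.e. 13x ≡ 7 (mod 113).
Multiplying by 13⁻¹ = 87 gives x ≡ 87·7 = 609 = 5·113 + 44 ≡ 44 (mod 113).
Check: f(44) = 13·44 + 43 = 615 = 5·113 + 50 ≡ 50 (mod 113).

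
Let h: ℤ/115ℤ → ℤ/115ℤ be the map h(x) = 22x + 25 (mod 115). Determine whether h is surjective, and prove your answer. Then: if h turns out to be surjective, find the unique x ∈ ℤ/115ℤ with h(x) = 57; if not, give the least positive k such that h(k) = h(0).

106

Since gcd(22, 115) = 1, 22 is invertible modulo 115. Euclid's algorithm: 115 = 5·22 + 5, 22 = 4·5 + 2, 5 = 2·2 + 1; back-substituting gives 1 = 68·22 − 13·115, so 22⁻¹ ≡ 68 (mod 115).
Then y ↦ 68(y − 25) is a two-sided inverse to h, so every y ∈ ℤ/115ℤ has a preimage.
Thus h is surjective.
Since h is surjective, we compute h⁻¹(57): solve 22x + 25 ≡ 57 (mod 115), i.e. 22x ≡ 32 (mod 115).
Multiplying by 22⁻¹ = 68 gives x ≡ 68·32 = 2176 = 18·115 + 106 ≡ 106 (mod 115).
Check: h(106) = 22·106 + 25 = 2357 = 20·115 + 57 ≡ 57 (mod 115).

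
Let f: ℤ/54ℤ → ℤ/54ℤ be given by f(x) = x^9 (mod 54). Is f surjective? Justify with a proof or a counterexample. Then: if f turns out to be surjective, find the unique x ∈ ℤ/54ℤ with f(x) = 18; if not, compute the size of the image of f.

f(0) = 0^9 = 0.
f(6): Repeated squaring mod 54: 6^1 ≡ 6, 6^2 ≡ 6² = 36, 6^4 ≡ 36² = 1296 ≡ 0, 6^8 ≡ 0² = 0. Since 9 = 8 + 1, 6^9 ≡ 0·6: 0·6 = 0. So 6^9 ≡ 0 (mod 54).
So f(0) = f(6) = 0 while 0 ≠ 6, thus f is not injective.
A non-injective map from the 54-element set ℤ/54ℤ to itself takes at most 53 distinct values, so it cannot be surjective. Hence f is not surjective.
Since f is not surjective, we determine |image(f)|. Computing x^9 mod 54 for each x (by repeated squaring, reducing mod 54 at every step), the values f(0), f(1), …, f(53) are: 0, 1, 26, 27, 28, 53, 0, 1, 26, 27, 28, 53, 0, 1, 26, 27, 28, 53, 0, 1, 26, 27, 28, 53, 0, 1, 26, 27, 28, 53, 0, 1, 26, 27, 28, 53, 0, 1, 26, 27, 28, 53, 0, 1, 26, 27, 28, 53, 0, 1, 26, 27, 28, 53.
The distinct values are {0, 1, 26, 27, 28, 53}; there are 6 of them.

6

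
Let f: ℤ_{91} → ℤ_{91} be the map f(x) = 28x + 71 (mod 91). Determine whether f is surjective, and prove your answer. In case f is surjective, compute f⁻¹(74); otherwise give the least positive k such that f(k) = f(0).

Since gcd(28, 91) = 7, we have 28x ≡ 0 (mod 7) for all x, so f(x) ≡ 1 (mod 7).
But 0 ≢ 1 (mod 7), so 0 ∈ ℤ_{91} has no preimage. So f is not surjective.
Since f is not surjective, we find the least positive k with f(k) = f(0): this means 28k ≡ 0 (mod 91), i.e. 91 ∣ 28k. Since gcd(28, 91) = 7, dividing through by 7 this holds exactly when 13 ∣ 4k, and as gcd(4, 13) = 1, exactly when 13 ∣ k.
The smallest positive such k is 13.

13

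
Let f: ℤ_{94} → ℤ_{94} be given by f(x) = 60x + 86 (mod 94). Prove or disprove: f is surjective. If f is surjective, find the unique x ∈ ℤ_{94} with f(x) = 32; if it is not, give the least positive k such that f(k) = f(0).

Since gcd(60, 94) = 2, we have 60x ≡ 0 (mod 2) for all x, so f(x) ≡ 0 (mod 2).
But 1 ≢ 0 (mod 2), so 1 ∈ ℤ_{94} has no preimage. Therefore f is not surjective.
Since f is not surjective, we find the least positive k with f(k) = f(0): this means 60k ≡ 0 (mod 94), i.e. 94 ∣ 60k. Since gcd(60, 94) = 2, dividing through by 2 this holds exactly when 47 ∣ 30k, and as gcd(30, 47) = 1, exactly when 47 ∣ k.
The smallest positive such k is 47.

47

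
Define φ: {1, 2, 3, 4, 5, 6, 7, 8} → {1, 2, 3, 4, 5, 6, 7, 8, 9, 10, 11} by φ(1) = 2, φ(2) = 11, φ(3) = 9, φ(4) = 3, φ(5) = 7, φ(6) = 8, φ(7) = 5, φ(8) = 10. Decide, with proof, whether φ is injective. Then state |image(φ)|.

8

The values φ(1), …, φ(8) are 2, 11, 9, 3, 7, 8, 5, 10 — all distinct.
So φ(u) = φ(v) only when u = v, and φ is injective.
The image of φ is {2, 3, 5, 7, 8, 9, 10, 11}, which has 8 elements.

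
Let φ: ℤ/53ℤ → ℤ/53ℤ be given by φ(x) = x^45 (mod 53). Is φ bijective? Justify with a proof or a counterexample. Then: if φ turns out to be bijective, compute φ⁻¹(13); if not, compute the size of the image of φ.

Since 53 is prime, the nonzero elements of ℤ/53ℤ form a cyclic group of order 52.
As gcd(45, 52) = 1, raising to the 45th power is a bijection on this group: if x_1^45 ≡ x_2^45 then (x_1x_2^{−1})^45 = 1, and the only element of order dividing gcd(45, 52) = 1 is 1, so x_1 = x_2.
With φ(0) = 0 this makes φ injective on all of ℤ/53ℤ, hence bijective (finite equal-size domain and codomain). In particular φ is bijective.
Since φ is bijective, we find the preimage of 13. The inverse of x ↦ x^45 on (ℤ/53ℤ)^× is x ↦ x^37, because 45·37 = 1665 = 32·52 + 1 ≡ 1 (mod 52) and x^{52} = 1 for x ≠ 0 (Fermat). So φ⁻¹(13) = 13^37 mod 53.
Repeated squaring mod 53: 13^1 ≡ 13, 13^2 ≡ 13² = 169 ≡ 10, 13^4 ≡ 10² = 100 ≡ 47, 13^8 ≡ 47² = 2209 ≡ 36, 13^16 ≡ 36² = 1296 ≡ 24, 13^32 ≡ 24² = 576 ≡ 46. Since 37 = 32 + 4 + 1, 13^37 ≡ 46·47·13: 46·47 = 2162 ≡ 42, then 42·13 = 546 ≡ 16. So 13^37 ≡ 16 (mod 53).
Hence φ⁻¹(13) = 16.

16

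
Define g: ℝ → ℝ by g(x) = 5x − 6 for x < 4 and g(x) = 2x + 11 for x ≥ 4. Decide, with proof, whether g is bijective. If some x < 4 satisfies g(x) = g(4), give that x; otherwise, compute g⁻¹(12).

18/5

Both pieces are strictly increasing (slopes 5 and 2), so each is injective on its own interval.
The left piece maps (−∞, 4) onto (−∞, 14); the right piece maps [4, ∞) onto [19, ∞).
The images leave a gap (14 has no preimage), so g is not surjective, hence not bijective.
Because the two images are disjoint, no x < 4 has g(x) = g(4), so we compute g⁻¹(12): 12 lies in (−∞, 14), so solve 5x − 6 = 12: x = (12 + 6)/5 = 18/5.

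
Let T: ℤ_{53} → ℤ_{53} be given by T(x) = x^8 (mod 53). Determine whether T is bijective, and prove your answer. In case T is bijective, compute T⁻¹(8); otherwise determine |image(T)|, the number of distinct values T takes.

T(2): Repeated squaring mod 53: 2^1 ≡ 2, 2^2 ≡ 2² = 4, 2^4 ≡ 4² = 16, 2^8 ≡ 16² = 256 ≡ 44. So 2^8 ≡ 44 (mod 53).
T(7): Repeated squaring mod 53: 7^1 ≡ 7, 7^2 ≡ 7² = 49, 7^4 ≡ 49² = 2401 ≡ 16, 7^8 ≡ 16² = 256 ≡ 44. So 7^8 ≡ 44 (mod 53).
So T(2) = T(7) = 44 while 2 ≠ 7, thus T is not injective, hence not bijective.
Since T is not bijective, we determine |image(T)|. Computing x^8 mod 53 for each x (by repeated squaring, reducing mod 53 at every step), the values T(0), T(1), …, T(52) are: 0, 1, 44, 42, 28, 15, 46, 44, 13, 15, 24, 10, 10, 36, 28, 47, 42, 49, 24, 36, 49, 46, 16, 1, 16, 13, 47, 47, 13, 16, 1, 16, 46, 49, 36, 24, 49, 42, 47, 28, 36, 10, 10, 24, 15, 13, 44, 46, 15, 28, 42, 44, 1.
The distinct values are {0, 1, 10, 13, 15, 16, 24, 28, 36, 42, 44, 46, 47, 49}; there are 14 of them.

14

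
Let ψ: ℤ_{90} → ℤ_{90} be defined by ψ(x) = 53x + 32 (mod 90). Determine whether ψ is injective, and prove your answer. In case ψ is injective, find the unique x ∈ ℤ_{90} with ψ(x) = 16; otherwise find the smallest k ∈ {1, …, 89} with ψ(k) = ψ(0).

88

Recall: injectivity means: for all x_1, x_2 in the domain, ψ(x_1) = ψ(x_2) implies x_1 = x_2.
Suppose ψ(x_1) = ψ(x_2) in ℤ_{90}. Then 53x_1 + 32 ≡ 53x_2 + 32 (mod 90), thus 53(x_1 − x_2) ≡ 0 (mod 90).
Since gcd(53, 90) = 1, 53 is invertible modulo 90, so x_1 − x_2 ≡ 0 (mod 90), i.e. x_1 = x_2.
Hence ψ is injective.
We now compute 53⁻¹ mod 90 explicitly. Euclid's algorithm: 90 = 1·53 + 37, 53 = 1·37 + 16, 37 = 2·16 + 5, 16 = 3·5 + 1; back-substituting gives 1 = 17·53 − 10·90, so 53⁻¹ ≡ 17 (mod 90).
Since ψ is injective, we compute ψ⁻¹(16): solve 53x + 32 ≡ 16 (mod 90), i.e. 53x ≡ 74 (mod 90).
Multiplying by 53⁻¹ = 17 gives x ≡ 17·74 = 1258 = 13·90 + 88 ≡ 88 (mod 90).
Check: ψ(88) = 53·88 + 32 = 4696 = 52·90 + 16 ≡ 16 (mod 90).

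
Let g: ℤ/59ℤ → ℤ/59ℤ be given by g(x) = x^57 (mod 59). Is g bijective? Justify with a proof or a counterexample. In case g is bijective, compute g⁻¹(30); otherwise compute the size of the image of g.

2

Since 59 is prime, the nonzero elements of ℤ/59ℤ form a cyclic group of order 58.
As gcd(57, 58) = 1, raising to the 57th power is a bijection on this group: if a^57 ≡ b^57 then (ab^{−1})^57 = 1, and the only element of order dividing gcd(57, 58) = 1 is 1, so a = b.
With g(0) = 0 this makes g injective on all of ℤ/59ℤ, hence bijective (finite equal-size domain and codomain). In particular g is bijective.
Since g is bijective, we find the preimage of 30. The inverse of x ↦ x^57 on (ℤ/59ℤ)^× is x ↦ x^57, because 57·57 = 3249 = 56·58 + 1 ≡ 1 (mod 58) and x^{58} = 1 for x ≠ 0 (Fermat). So g⁻¹(30) = 30^57 mod 59.
Repeated squaring mod 59: 30^1 ≡ 30, 30^2 ≡ 30² = 900 ≡ 15, 30^4 ≡ 15² = 225 ≡ 48, 30^8 ≡ 48² = 2304 ≡ 3, 30^16 ≡ 3² = 9, 30^32 ≡ 9² = 81 ≡ 22. Since 57 = 32 + 16 + 8 + 1, 30^57 ≡ 22·9·3·30: 22·9 = 198 ≡ 21, then 21·3 = 63 ≡ 4, then 4·30 = 120 ≡ 2. So 30^57 ≡ 2 (mod 59).
Hence g⁻¹(30) = 2.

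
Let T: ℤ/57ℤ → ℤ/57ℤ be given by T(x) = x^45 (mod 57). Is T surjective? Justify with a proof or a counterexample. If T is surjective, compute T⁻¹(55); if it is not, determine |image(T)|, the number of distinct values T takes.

T(1) = 1^45 = 1.
T(4): Repeated squaring mod 57: 4^1 ≡ 4, 4^2 ≡ 4² = 16, 4^4 ≡ 16² = 256 ≡ 28, 4^8 ≡ 28² = 784 ≡ 43, 4^16 ≡ 43² = 1849 ≡ 25, 4^32 ≡ 25² = 625 ≡ 55. Since 45 = 32 + 8 + 4 + 1, 4^45 ≡ 55·43·28·4: 55·43 = 2365 ≡ 28, then 28·28 = 784 ≡ 43, then 43·4 = 172 ≡ 1. So 4^45 ≡ 1 (mod 57).
So T(1) = T(4) = 1 while 1 ≠ 4, therefore T is not injective.
A non-injective map from the 57-element set ℤ/57ℤ to itself takes at most 56 distinct values, so it cannot be surjective. Thus T is not surjective.
Since T is not surjective, we determine |image(T)|. Computing x^45 mod 57 for each x (by repeated squaring, reducing mod 57 at every step), the values T(0), T(1), …, T(56) are: 0, 1, 56, 18, 1, 20, 39, 1, 56, 39, 37, 20, 18, 37, 56, 18, 1, 20, 18, 19, 20, 18, 37, 20, 39, 1, 20, 18, 1, 56, 39, 37, 56, 18, 37, 20, 39, 37, 38, 39, 37, 56, 39, 1, 20, 39, 37, 20, 18, 1, 56, 18, 37, 56, 39, 1, 56.
The distinct values are {0, 1, 18, 19, 20, 37, 38, 39, 56}; there are 9 of them.

9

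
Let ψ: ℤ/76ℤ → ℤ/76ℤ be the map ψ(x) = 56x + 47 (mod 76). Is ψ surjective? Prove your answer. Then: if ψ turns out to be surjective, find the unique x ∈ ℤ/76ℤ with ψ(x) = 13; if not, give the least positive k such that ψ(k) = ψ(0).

19

Recall: ψ is surjective if every y in the codomain equals ψ(x) for some x in the domain.
Since gcd(56, 76) = 4, we have 56x ≡ 0 (mod 4) for all x, so ψ(x) ≡ 3 (mod 4).
But 0 ≢ 3 (mod 4), so 0 ∈ ℤ/76ℤ has no preimage. So ψ is not surjective.
Since ψ is not surjective, we find the least positive k with ψ(k) = ψ(0): this means 56k ≡ 0 (mod 76), i.e. 76 ∣ 56k. Since gcd(56, 76) = 4, dividing through by 4 this holds exactly when 19 ∣ 14k, and as gcd(14, 19) = 1, exactly when 19 ∣ k.
The smallest positive such k is 19.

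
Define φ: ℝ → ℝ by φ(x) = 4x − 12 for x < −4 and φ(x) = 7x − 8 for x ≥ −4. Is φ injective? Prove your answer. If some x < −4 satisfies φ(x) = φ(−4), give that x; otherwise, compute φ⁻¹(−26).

-6

Both pieces are strictly increasing (slopes 4 and 7), so each is injective on its own interval.
The left piece maps (−∞, −4) onto (−∞, −28); the right piece maps [−4, ∞) onto [−36, ∞).
These images overlap. In particular φ(−4) = −36 (right piece), and solving 4x − 12 = −36 on the left piece gives x = −6 < −4.
So φ(−6) = φ(−4) with −6 ≠ −4, and φ is not injective. This x = −6 is the requested value below −4.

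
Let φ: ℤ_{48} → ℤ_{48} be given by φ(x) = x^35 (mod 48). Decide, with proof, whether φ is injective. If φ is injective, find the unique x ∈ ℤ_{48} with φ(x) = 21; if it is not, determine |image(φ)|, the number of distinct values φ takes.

φ(0) = 0^35 = 0.
φ(6): Repeated squaring mod 48: 6^1 ≡ 6, 6^2 ≡ 6² = 36, 6^4 ≡ 36² = 1296 ≡ 0, 6^8 ≡ 0² = 0, 6^16 ≡ 0² = 0, 6^32 ≡ 0² = 0. Since 35 = 32 + 2 + 1, 6^35 ≡ 0·36·6: 0·36 = 0, then 0·6 = 0. So 6^35 ≡ 0 (mod 48).
So φ(0) = φ(6) = 0 while 0 ≠ 6, thus φ is not injective.
Since φ is not injective, we determine |image(φ)|. Computing x^35 mod 48 for each x (by repeated squaring, reducing mod 48 at every step), the values φ(0), φ(1), …, φ(47) are: 0, 1, 32, 27, 16, 29, 0, 7, 32, 9, 16, 35, 0, 37, 32, 15, 16, 17, 0, 43, 32, 45, 16, 23, 0, 25, 32, 3, 16, 5, 0, 31, 32, 33, 16, 11, 0, 13, 32, 39, 16, 41, 0, 19, 32, 21, 16, 47.
The distinct values are {0, 1, 3, 5, 7, 9, 11, 13, 15, 16, 17, 19, 21, 23, 25, 27, 29, 31, 32, 33, 35, 37, 39, 41, 43, 45, 47}; there are 27 of them.

27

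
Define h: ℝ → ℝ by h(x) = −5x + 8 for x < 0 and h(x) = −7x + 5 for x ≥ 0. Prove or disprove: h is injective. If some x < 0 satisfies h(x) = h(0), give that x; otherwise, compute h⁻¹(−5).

10/7

Both pieces are strictly decreasing (slopes −5 and −7), so each is injective on its own interval.
The left piece maps (−∞, 0) onto (8, ∞); the right piece maps [0, ∞) onto (−∞, 5].
These images are disjoint, so no value is attained by both pieces. Thus h is injective.
Because the two images are disjoint, no x < 0 has h(x) = h(0), so we compute h⁻¹(−5): −5 lies in (−∞, 5], so solve −7x + 5 = −5: x = (−5 − 5)/(−7) = 10/7.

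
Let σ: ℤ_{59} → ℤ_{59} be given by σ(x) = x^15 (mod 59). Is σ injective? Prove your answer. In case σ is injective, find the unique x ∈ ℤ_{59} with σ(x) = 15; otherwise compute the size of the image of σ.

48

Since 59 is prime, the nonzero elements of ℤ_{59} form a cyclic group of order 58.
As gcd(15, 58) = 1, raising to the 15th power is a bijection on this group: if x_1^15 ≡ x_2^15 then (x_1x_2^{−1})^15 = 1, and the only element of order dividing gcd(15, 58) = 1 is 1, so x_1 = x_2.
With σ(0) = 0 this makes σ injective on all of ℤ_{59}, hence bijective (finite equal-size domain and codomain). In particular σ is injective.
Since σ is injective, we find the preimage of 15. The inverse of x ↦ x^15 on (ℤ_{59})^× is x ↦ x^31, because 15·31 = 465 = 8·58 + 1 ≡ 1 (mod 58) and x^{58} = 1 for x ≠ 0 (Fermat). So σ⁻¹(15) = 15^31 mod 59.
Repeated squaring mod 59: 15^1 ≡ 15, 15^2 ≡ 15² = 225 ≡ 48, 15^4 ≡ 48² = 2304 ≡ 3, 15^8 ≡ 3² = 9, 15^16 ≡ 9² = 81 ≡ 22. Since 31 = 16 + 8 + 4 + 2 + 1, 15^31 ≡ 22·9·3·48·15: 22·9 = 198 ≡ 21, then 21·3 = 63 ≡ 4, then 4·48 = 192 ≡ 15, then 15·15 = 225 ≡ 48. So 15^31 ≡ 48 (mod 59).
Hence σ⁻¹(15) = 48.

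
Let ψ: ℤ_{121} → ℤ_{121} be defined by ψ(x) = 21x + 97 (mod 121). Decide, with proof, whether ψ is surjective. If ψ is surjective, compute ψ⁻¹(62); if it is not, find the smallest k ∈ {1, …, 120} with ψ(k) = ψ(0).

Since gcd(21, 121) = 1, 21 is invertible modulo 121. Euclid's algorithm: 121 = 5·21 + 16, 21 = 1·16 + 5, 16 = 3·5 + 1; back-substituting gives 1 = 98·21 − 17·121, so 21⁻¹ ≡ 98 (mod 121).
For any y ∈ ℤ_{121}, x = 98(y − 97) mod 121 satisfies ψ(x) = 21·98(y − 97) + 97 ≡ y (since 21·98 ≡ 1 mod 121). So every y has a preimage.
Thus ψ is surjective.
Since ψ is surjective, we compute ψ⁻¹(62): solve 21x + 97 ≡ 62 (mod 121), i.e. 21x ≡ 86 (mod 121).
Multiplying by 21⁻¹ = 98 gives x ≡ 98·86 = 8428 = 69·121 + 79 ≡ 79 (mod 121).
Check: ψ(79) = 21·79 + 97 = 1756 = 14·121 + 62 ≡ 62 (mod 121).

79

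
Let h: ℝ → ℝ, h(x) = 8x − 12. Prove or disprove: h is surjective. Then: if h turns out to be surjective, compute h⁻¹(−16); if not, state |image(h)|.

Recall: h is surjective if every y in the codomain equals h(x) for some x in the domain.
For any y ∈ ℝ, x = (y + 12)/8 satisfies h(x) = y.
So h is surjective.
Since h is surjective, we compute h⁻¹(−16) = (−16 + 12)/8 = −1/2.

-1/2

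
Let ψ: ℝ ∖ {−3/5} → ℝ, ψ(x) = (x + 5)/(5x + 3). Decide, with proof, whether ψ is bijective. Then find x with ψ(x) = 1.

1/2

If ψ(x) = 1/5, cross-multiplying gives 5(x + 5) = 1(5x + 3), which simplifies to 25 = 3 — false.  So 1/5 has no preimage and ψ is not surjective.
Hence ψ is not bijective.
Solving ψ(x) = 1: cross-multiplying gives x + 5 = 1(5x + 3), which rearranges to −4x = −2, so x = 1/2.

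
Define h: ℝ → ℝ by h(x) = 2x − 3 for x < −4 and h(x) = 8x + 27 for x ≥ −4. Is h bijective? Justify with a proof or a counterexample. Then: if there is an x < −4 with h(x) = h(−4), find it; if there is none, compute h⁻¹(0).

Both pieces are strictly increasing (slopes 2 and 8), so each is injective on its own interval.
The left piece maps (−∞, −4) onto (−∞, −11); the right piece maps [−4, ∞) onto [−5, ∞).
The images leave a gap (−11 has no preimage), so h is not surjective, hence not bijective.
Because the two images are disjoint, no x < −4 has h(x) = h(−4), so we compute h⁻¹(0): 0 lies in [−5, ∞), so solve 8x + 27 = 0: x = (0 − 27)/8 = −27/8.

-27/8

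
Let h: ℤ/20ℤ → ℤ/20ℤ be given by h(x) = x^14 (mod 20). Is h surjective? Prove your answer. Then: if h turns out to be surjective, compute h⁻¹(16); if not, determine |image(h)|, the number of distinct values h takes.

h(4): Repeated squaring mod 20: 4^1 ≡ 4, 4^2 ≡ 4² = 16, 4^4 ≡ 16² = 256 ≡ 16, 4^8 ≡ 16² = 256 ≡ 16. Since 14 = 8 + 4 + 2, 4^14 ≡ 16·16·16: 16·16 = 256 ≡ 16, then 16·16 = 256 ≡ 16. So 4^14 ≡ 16 (mod 20).
h(6): Repeated squaring mod 20: 6^1 ≡ 6, 6^2 ≡ 6² = 36 ≡ 16, 6^4 ≡ 16² = 256 ≡ 16, 6^8 ≡ 16² = 256 ≡ 16. Since 14 = 8 + 4 + 2, 6^14 ≡ 16·16·16: 16·16 = 256 ≡ 16, then 16·16 = 256 ≡ 16. So 6^14 ≡ 16 (mod 20).
So h(4) = h(6) = 16 while 4 ≠ 6, thus h is not injective.
A non-injective map from the 20-element set ℤ/20ℤ to itself takes at most 19 distinct values, so it cannot be surjective. So h is not surjective.
Since h is not surjective, we determine |image(h)|. Computing x^14 mod 20 for each x (by repeated squaring, reducing mod 20 at every step), the values h(0), h(1), …, h(19) are: 0, 1, 4, 9, 16, 5, 16, 9, 4, 1, 0, 1, 4, 9, 16, 5, 16, 9, 4, 1.
The distinct values are {0, 1, 4, 5, 9, 16}; there are 6 of them.

6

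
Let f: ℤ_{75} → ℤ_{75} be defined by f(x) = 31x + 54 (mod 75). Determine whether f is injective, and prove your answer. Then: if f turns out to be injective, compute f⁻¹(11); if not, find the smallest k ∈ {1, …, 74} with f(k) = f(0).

47

Suppose f(u) = f(v) in ℤ_{75}. Then 31u + 54 ≡ 31v + 54 (mod 75), therefore 31(u − v) ≡ 0 (mod 75).
Since gcd(31, 75) = 1, 31 is invertible modulo 75, therefore u − v ≡ 0 (mod 75), i.e. u = v.
Hence f is injective.
We now compute 31⁻¹ mod 75 explicitly. Euclid's algorithm: 75 = 2·31 + 13, 31 = 2·13 + 5, 13 = 2·5 + 3, 5 = 1·3 + 2, 3 = 1·2 + 1; back-substituting gives 1 = 46·31 − 19·75, so 31⁻¹ ≡ 46 (mod 75).
Since f is injective, we find f⁻¹(11): we need 31x ≡ 11 − 54 ≡ 32 (mod 75). Using 31⁻¹ = 46: x ≡ 46·32 = 1472 = 19·75 + 47, so x = 47.
Check: f(47) = 31·47 + 54 = 1511 = 20·75 + 11 ≡ 11 (mod 75).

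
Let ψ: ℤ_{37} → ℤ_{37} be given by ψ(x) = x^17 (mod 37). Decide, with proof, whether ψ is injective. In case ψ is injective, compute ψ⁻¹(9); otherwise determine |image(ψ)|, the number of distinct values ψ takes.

Since 37 is prime, the nonzero elements of ℤ_{37} form a cyclic group of order 36.
As gcd(17, 36) = 1, raising to the 17th power is a bijection on this group: if s^17 ≡ t^17 then (st^{−1})^17 = 1, and the only element of order dividing gcd(17, 36) = 1 is 1, so s = t.
With ψ(0) = 0 this makes ψ injective on all of ℤ_{37}, hence bijective (finite equal-size domain and codomain). In particular ψ is injective.
Since ψ is injective, we find the preimage of 9. The inverse of x ↦ x^17 on (ℤ_{37})^× is x ↦ x^17, because 17·17 = 289 = 8·36 + 1 ≡ 1 (mod 36) and x^{36} = 1 for x ≠ 0 (Fermat). So ψ⁻¹(9) = 9^17 mod 37.
Repeated squaring mod 37: 9^1 ≡ 9, 9^2 ≡ 9² = 81 ≡ 7, 9^4 ≡ 7² = 49 ≡ 12, 9^8 ≡ 12² = 144 ≡ 33, 9^16 ≡ 33² = 1089 ≡ 16. Since 17 = 16 + 1, 9^17 ≡ 16·9: 16·9 = 144 ≡ 33. So 9^17 ≡ 33 (mod 37).
Hence ψ⁻¹(9) = 33.

33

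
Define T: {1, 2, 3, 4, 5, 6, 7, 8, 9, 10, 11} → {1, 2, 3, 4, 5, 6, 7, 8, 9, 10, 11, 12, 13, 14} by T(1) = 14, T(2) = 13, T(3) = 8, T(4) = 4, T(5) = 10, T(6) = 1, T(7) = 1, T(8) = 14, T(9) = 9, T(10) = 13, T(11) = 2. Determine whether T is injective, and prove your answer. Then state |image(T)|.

T(6) = 1 = T(7) with 6 ≠ 7, so T is not injective.
The image of T is {1, 2, 4, 8, 9, 10, 13, 14}, which has 8 elements.

8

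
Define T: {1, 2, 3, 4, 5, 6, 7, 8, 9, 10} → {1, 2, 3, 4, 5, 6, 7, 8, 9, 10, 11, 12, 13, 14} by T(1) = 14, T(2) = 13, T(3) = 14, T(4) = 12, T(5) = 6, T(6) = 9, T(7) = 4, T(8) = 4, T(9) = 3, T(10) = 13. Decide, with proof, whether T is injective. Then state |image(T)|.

T(1) = 14 = T(3) with 1 ≠ 3, so T is not injective.
The image of T is {3, 4, 6, 9, 12, 13, 14}, which has 7 elements.

7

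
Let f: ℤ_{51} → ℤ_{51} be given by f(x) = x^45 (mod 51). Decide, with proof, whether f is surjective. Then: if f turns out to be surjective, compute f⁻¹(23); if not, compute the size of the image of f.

Computing x^45 mod 51 for each x (by repeated squaring, reducing mod 51 at every step), the values f(0), f(1), …, f(50) are: 0, 1, 32, 12, 4, 20, 27, 40, 26, 42, 28, 41, 48, 13, 5, 36, 16, 17, 18, 49, 29, 21, 37, 44, 6, 43, 8, 45, 7, 14, 30, 22, 2, 33, 34, 35, 15, 46, 38, 3, 10, 23, 9, 25, 11, 24, 31, 47, 39, 19, 50.
Every element of ℤ_{51} appears exactly once in this list, so f is a bijection, and in particular surjective.
Since f is surjective, we read off the preimage of 23 from the same table: f(41) = 23, so f⁻¹(23) = 41.

41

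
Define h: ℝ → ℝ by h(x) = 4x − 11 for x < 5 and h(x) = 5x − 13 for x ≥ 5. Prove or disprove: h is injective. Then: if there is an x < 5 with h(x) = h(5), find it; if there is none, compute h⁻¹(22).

Both pieces are strictly increasing (slopes 4 and 5), so each is injective on its own interval.
The left piece maps (−∞, 5) onto (−∞, 9); the right piece maps [5, ∞) onto [12, ∞).
These images are disjoint, so no value is attained by both pieces. Thus h is injective.
Because the two images are disjoint, no x < 5 has h(x) = h(5), so we compute h⁻¹(22): 22 lies in [12, ∞), so solve 5x − 13 = 22: x = (22 + 13)/5 = 7.

7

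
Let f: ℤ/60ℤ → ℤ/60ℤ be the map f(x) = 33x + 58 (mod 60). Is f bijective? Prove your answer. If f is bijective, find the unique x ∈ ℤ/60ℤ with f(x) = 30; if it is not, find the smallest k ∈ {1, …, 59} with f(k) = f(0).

20

By definition, injectivity means: for all u, v in the domain, f(u) = f(v) implies u = v.
We have gcd(33, 60) = 3 > 1. Taking u = 0 and v = 20: f(0) = 58 and f(20) = 33·20 + 58 = 718 ≡ 58 (mod 60).
So f(0) = f(20) while 0 ≠ 20, so f is not injective, hence not bijective.
Since f is not bijective, we find the least positive k with f(k) = f(0): this means 33k ≡ 0 (mod 60), i.e. 60 ∣ 33k. Since gcd(33, 60) = 3, dividing through by 3 this holds exactly when 20 ∣ 11k, and as gcd(11, 20) = 1, exactly when 20 ∣ k.
The smallest positive such k is 20.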